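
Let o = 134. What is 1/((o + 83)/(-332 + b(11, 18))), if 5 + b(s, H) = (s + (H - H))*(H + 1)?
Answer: -128/217 ≈ -0.58986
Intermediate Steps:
b(s, H) = -5 + s*(1 + H) (b(s, H) = -5 + (s + (H - H))*(H + 1) = -5 + (s + 0)*(1 + H) = -5 + s*(1 + H))
1/((o + 83)/(-332 + b(11, 18))) = 1/((134 + 83)/(-332 + (-5 + 11 + 18*11))) = 1/(217/(-332 + (-5 + 11 + 198))) = 1/(217/(-332 + 204)) = 1/(217/(-128)) = 1/(217*(-1/128)) = 1/(-217/128) = -128/217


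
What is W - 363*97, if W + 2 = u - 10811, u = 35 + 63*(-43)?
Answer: -48698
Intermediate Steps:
u = -2674 (u = 35 - 2709 = -2674)
W = -13487 (W = -2 + (-2674 - 10811) = -2 - 13485 = -13487)
W - 363*97 = -13487 - 363*97 = -13487 - 35211 = -48698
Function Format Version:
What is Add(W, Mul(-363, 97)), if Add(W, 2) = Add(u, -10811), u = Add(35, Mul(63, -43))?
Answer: -48698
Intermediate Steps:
u = -2674 (u = Add(35, -2709) = -2674)
W = -13487 (W = Add(-2, Add(-2674, -10811)) = Add(-2, -13485) = -13487)
Add(W, Mul(-363, 97)) = Add(-13487, Mul(-363, 97)) = Add(-13487, -35211) = -48698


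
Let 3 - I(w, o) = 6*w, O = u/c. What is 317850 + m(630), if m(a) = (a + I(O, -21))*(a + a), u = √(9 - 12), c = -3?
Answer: 1115430 + 2520*I*√3 ≈ 1.1154e+6 + 4364.8*I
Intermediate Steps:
u = I*√3 (u = √(-3) = I*√3 ≈ 1.732*I)
O = -I*√3/3 (O = (I*√3)/(-3) = (I*√3)*(-⅓) = -I*√3/3 ≈ -0.57735*I)
I(w, o) = 3 - 6*w
m(a) = 2*a*(3 + a + 2*I*√3) (m(a) = (a + (3 - (-2)*I*√3))*(a + a) = (a + (3 + 2*I*√3))*(2*a) = (3 + a + 2*I*√3)*(2*a) = 2*a*(3 + a + 2*I*√3))
317850 + m(630) = 317850 + 2*630*(3 + 630 + 2*I*√3) = 317850 + 2*630*(633 + 2*I*√3) = 317850 + (797580 + 2520*I*√3) = 1115430 + 2520*I*√3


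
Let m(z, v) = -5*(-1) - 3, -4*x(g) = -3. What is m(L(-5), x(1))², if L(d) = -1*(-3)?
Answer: 4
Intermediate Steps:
x(g) = ¾ (x(g) = -¼*(-3) = ¾)
L(d) = 3
m(z, v) = 2 (m(z, v) = 5 - 3 = 2)
m(L(-5), x(1))² = 2² = 4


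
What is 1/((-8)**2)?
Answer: 1/64 ≈ 0.015625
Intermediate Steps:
1/((-8)**2) = 1/64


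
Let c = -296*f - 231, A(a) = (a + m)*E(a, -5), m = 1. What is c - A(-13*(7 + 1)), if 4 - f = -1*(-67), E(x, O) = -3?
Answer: 18108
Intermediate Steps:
f = -63 (f = 4 - (-1)*(-67) = 4 - 1*67 = 4 - 67 = -63)
A(a) = -3 - 3*a (A(a) = (a + 1)*(-3) = (1 + a)*(-3) = -3 - 3*a)
c = 18417 (c = -296*(-63) - 231 = 18648 - 231 = 18417)
c - A(-13*(7 + 1)) = 18417 - (-3 - (-39)*(7 + 1)) = 18417 - (-3 - (-39)*8) = 18417 - (-3 - 3*(-104)) = 18417 - (-3 + 312) = 18417 - 1*309 = 18417 - 309 = 18108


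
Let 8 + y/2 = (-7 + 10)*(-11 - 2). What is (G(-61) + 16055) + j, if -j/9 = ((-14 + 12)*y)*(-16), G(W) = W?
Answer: 43066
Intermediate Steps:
y = -94 (y = -16 + 2*((-7 + 10)*(-11 - 2)) = -16 + 2*(3*(-13)) = -16 + 2*(-39) = -16 - 78 = -94)
j = 27072 (j = -9*(-14 + 12)*(-94)*(-16) = -9*(-2*(-94))*(-16) = -1692*(-16) = -9*(-3008) = 27072)
(G(-61) + 16055) + j = (-61 + 16055) + 27072 = 15994 + 27072 = 43066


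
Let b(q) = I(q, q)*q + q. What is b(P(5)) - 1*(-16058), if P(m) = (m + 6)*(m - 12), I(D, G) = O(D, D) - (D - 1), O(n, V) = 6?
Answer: 9513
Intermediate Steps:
I(D, G) = 7 - D (I(D, G) = 6 - (D - 1) = 6 - (-1 + D) = 6 + (1 - D) = 7 - D)
P(m) = (-12 + m)*(6 + m) (P(m) = (6 + m)*(-12 + m) = (-12 + m)*(6 + m))
b(q) = q + q*(7 - q) (b(q) = (7 - q)*q + q = q*(7 - q) + q = q + q*(7 - q))
b(P(5)) - 1*(-16058) = (-72 + 5² - 6*5)*(8 - (-72 + 5² - 6*5)) - 1*(-16058) = (-72 + 25 - 30)*(8 - (-72 + 25 - 30)) + 16058 = -77*(8 - 1*(-77)) + 16058 = -77*(8 + 77) + 16058 = -77*85 + 16058 = -6545 + 16058 = 9513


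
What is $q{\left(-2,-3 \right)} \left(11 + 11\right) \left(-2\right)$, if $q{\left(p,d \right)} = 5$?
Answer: $-220$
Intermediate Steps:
$q{\left(-2,-3 \right)} \left(11 + 11\right) \left(-2\right) = 5 \left(11 + 11\right) \left(-2\right) = 5 \cdot 22 \left(-2\right) = 110 \left(-2\right) = -220$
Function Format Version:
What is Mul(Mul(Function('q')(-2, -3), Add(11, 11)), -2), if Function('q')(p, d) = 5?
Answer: -220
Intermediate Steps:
Mul(Mul(Function('q')(-2, -3), Add(11, 11)), -2) = Mul(Mul(5, Add(11, 11)), -2) = Mul(Mul(5, 22), -2) = Mul(110, -2) = -220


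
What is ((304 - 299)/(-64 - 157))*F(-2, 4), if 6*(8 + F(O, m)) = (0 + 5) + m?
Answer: 5/34 ≈ 0.14706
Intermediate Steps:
F(O, m) = -43/6 + m/6 (F(O, m) = -8 + ((0 + 5) + m)/6 = -8 + (5 + m)/6 = -8 + (⅚ + m/6) = -43/6 + m/6)
((304 - 299)/(-64 - 157))*F(-2, 4) = ((304 - 299)/(-64 - 157))*(-43/6 + (⅙)*4) = (5/(-221))*(-43/6 + ⅔) = (5*(-1/221))*(-13/2) = -5/221*(-13/2) = 5/34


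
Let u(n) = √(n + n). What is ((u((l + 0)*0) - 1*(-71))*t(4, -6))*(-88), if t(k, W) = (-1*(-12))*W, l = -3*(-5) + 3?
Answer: 449856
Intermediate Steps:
l = 18 (l = 15 + 3 = 18)
t(k, W) = 12*W
u(n) = √2*√n (u(n) = √(2*n) = √2*√n)
((u((l + 0)*0) - 1*(-71))*t(4, -6))*(-88) = ((√2*√((18 + 0)*0) - 1*(-71))*(12*(-6)))*(-88) = ((√2*√(18*0) + 71)*(-72))*(-88) = ((√2*√0 + 71)*(-72))*(-88) = ((√2*0 + 71)*(-72))*(-88) = ((0 + 71)*(-72))*(-88) = (71*(-72))*(-88) = -5112*(-88) = 449856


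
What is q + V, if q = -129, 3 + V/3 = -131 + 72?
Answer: -315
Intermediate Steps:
V = -186 (V = -9 + 3*(-131 + 72) = -9 + 3*(-59) = -9 - 177 = -186)
q + V = -129 - 186 = -315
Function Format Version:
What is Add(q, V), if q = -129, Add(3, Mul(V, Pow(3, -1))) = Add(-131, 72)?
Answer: -315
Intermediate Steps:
V = -186 (V = Add(-9, Mul(3, Add(-131, 72))) = Add(-9, Mul(3, -59)) = Add(-9, -177) = -186)
Add(q, V) = Add(-129, -186) = -315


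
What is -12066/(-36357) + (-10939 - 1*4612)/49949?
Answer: 12432309/605331931 ≈ 0.020538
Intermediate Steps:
-12066/(-36357) + (-10939 - 1*4612)/49949 = -12066*(-1/36357) + (-10939 - 4612)*(1/49949) = 4022/12119 - 15551*1/49949 = 4022/12119 - 15551/49949 = 12432309/605331931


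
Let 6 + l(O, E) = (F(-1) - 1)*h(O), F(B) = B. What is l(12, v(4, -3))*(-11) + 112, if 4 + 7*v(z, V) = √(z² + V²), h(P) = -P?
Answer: -86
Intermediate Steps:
v(z, V) = -4/7 + √(V² + z²)/7 (v(z, V) = -4/7 + √(z² + V²)/7 = -4/7 + √(V² + z²)/7)
l(O, E) = -6 + 2*O (l(O, E) = -6 + (-1 - 1)*(-O) = -6 - (-2)*O = -6 + 2*O)
l(12, v(4, -3))*(-11) + 112 = (-6 + 2*12)*(-11) + 112 = (-6 + 24)*(-11) + 112 = 18*(-11) + 112 = -198 + 112 = -86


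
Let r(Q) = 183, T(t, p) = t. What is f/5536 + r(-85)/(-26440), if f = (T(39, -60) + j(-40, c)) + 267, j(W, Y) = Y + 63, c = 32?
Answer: 1198669/18296480 ≈ 0.065514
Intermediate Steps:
j(W, Y) = 63 + Y
f = 401 (f = (39 + (63 + 32)) + 267 = (39 + 95) + 267 = 134 + 267 = 401)
f/5536 + r(-85)/(-26440) = 401/5536 + 183/(-26440) = 401*(1/5536) + 183*(-1/26440) = 401/5536 - 183/26440 = 1198669/18296480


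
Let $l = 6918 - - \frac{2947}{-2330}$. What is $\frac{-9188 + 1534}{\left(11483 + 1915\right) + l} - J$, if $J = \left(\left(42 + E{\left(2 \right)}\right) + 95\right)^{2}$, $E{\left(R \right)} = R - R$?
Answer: $- \frac{888417160897}{47333333} \approx -18769.0$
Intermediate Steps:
$E{\left(R \right)} = 0$
$J = 18769$ ($J = \left(\left(42 + 0\right) + 95\right)^{2} = \left(42 + 95\right)^{2} = 137^{2} = 18769$)
$l = \frac{16115993}{2330}$ ($l = 6918 - \left(-2947\right) \left(- \frac{1}{2330}\right) = 6918 - \frac{2947}{2330} = \frac{16115993}{2330} \approx 6916.7$)
$\frac{-9188 + 1534}{\left(11483 + 1915\right) + l} - J = \frac{-9188 + 1534}{\left(11483 + 1915\right) + \frac{16115993}{2330}} - 18769 = - \frac{7654}{13398 + \frac{16115993}{2330}} - 18769 = - \frac{7654}{\frac{47333333}{2330}} - 18769 = \left(-7654\right) \frac{2330}{47333333} - 18769 = - \frac{17833820}{47333333} - 18769 = - \frac{888417160897}{47333333}$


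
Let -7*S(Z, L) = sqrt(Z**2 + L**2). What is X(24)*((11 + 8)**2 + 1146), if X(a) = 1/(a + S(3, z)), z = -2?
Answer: 1772232/28211 + 10549*sqrt(13)/28211 ≈ 64.169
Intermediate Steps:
S(Z, L) = -sqrt(L**2 + Z**2)/7 (S(Z, L) = -sqrt(Z**2 + L**2)/7 = -sqrt(L**2 + Z**2)/7)
X(a) = 1/(a - sqrt(13)/7) (X(a) = 1/(a - sqrt((-2)**2 + 3**2)/7) = 1/(a - sqrt(4 + 9)/7) = 1/(a - sqrt(13)/7))
X(24)*((11 + 8)**2 + 1146) = (7/(-sqrt(13) + 7*24))*((11 + 8)**2 + 1146) = (7/(-sqrt(13) + 168))*(19**2 + 1146) = (7/(168 - sqrt(13)))*(361 + 1146) = (7/(168 - sqrt(13)))*1507 = 10549/(168 - sqrt(13))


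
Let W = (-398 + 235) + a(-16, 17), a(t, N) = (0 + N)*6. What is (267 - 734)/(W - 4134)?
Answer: 467/4195 ≈ 0.11132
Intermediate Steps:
a(t, N) = 6*N (a(t, N) = N*6 = 6*N)
W = -61 (W = (-398 + 235) + 6*17 = -163 + 102 = -61)
(267 - 734)/(W - 4134) = (267 - 734)/(-61 - 4134) = -467/(-4195) = -467*(-1/4195) = 467/4195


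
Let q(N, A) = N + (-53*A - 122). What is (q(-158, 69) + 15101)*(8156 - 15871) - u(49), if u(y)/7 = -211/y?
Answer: -602911609/7 ≈ -8.6130e+7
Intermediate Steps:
q(N, A) = -122 + N - 53*A (q(N, A) = N + (-122 - 53*A) = -122 + N - 53*A)
u(y) = -1477/y (u(y) = 7*(-211/y) = -1477/y)
(q(-158, 69) + 15101)*(8156 - 15871) - u(49) = ((-122 - 158 - 53*69) + 15101)*(8156 - 15871) - (-1477)/49 = ((-122 - 158 - 3657) + 15101)*(-7715) - (-1477)/49 = (-3937 + 15101)*(-7715) - 1*(-211/7) = 11164*(-7715) + 211/7 = -86130260 + 211/7 = -602911609/7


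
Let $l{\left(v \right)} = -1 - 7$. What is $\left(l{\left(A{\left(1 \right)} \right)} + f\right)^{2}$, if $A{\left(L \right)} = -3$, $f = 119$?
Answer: $12321$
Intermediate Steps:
$l{\left(v \right)} = -8$ ($l{\left(v \right)} = -1 - 7 = -8$)
$\left(l{\left(A{\left(1 \right)} \right)} + f\right)^{2} = \left(-8 + 119\right)^{2} = 111^{2} = 12321$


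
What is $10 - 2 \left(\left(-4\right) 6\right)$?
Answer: $58$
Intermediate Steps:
$10 - 2 \left(\left(-4\right) 6\right) = 10 - -48 = 10 + 48 = 58$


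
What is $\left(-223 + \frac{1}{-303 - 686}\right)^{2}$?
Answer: $\frac{48641420304}{978121} \approx 49729.0$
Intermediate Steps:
$\left(-223 + \frac{1}{-303 - 686}\right)^{2} = \left(-223 + \frac{1}{-989}\right)^{2} = \left(-223 - \frac{1}{989}\right)^{2} = \left(- \frac{220548}{989}\right)^{2} = \frac{48641420304}{978121}$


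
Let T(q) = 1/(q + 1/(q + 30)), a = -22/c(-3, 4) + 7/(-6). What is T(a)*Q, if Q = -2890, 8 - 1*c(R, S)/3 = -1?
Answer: 47223756/31795 ≈ 1485.3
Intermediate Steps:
c(R, S) = 27 (c(R, S) = 24 - 3*(-1) = 24 + 3 = 27)
a = -107/54 (a = -22/27 + 7/(-6) = -22*1/27 + 7*(-⅙) = -22/27 - 7/6 = -107/54 ≈ -1.9815)
T(q) = 1/(q + 1/(30 + q))
T(a)*Q = ((30 - 107/54)/(1 + (-107/54)² + 30*(-107/54)))*(-2890) = ((1513/54)/(1 + 11449/2916 - 535/9))*(-2890) = ((1513/54)/(-158975/2916))*(-2890) = -2916/158975*1513/54*(-2890) = -81702/158975*(-2890) = 47223756/31795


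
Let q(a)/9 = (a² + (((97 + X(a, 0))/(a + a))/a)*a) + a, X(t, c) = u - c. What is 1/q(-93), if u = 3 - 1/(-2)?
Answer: 124/9547893 ≈ 1.2987e-5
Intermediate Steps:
u = 7/2 (u = 3 - (-1)/2 = 3 - 1*(-½) = 3 + ½ = 7/2 ≈ 3.5000)
X(t, c) = 7/2 - c
q(a) = 9*a + 9*a² + 1809/(4*a) (q(a) = 9*((a² + (((97 + (7/2 - 1*0))/(a + a))/a)*a) + a) = 9*((a² + (((97 + (7/2 + 0))/((2*a)))/a)*a) + a) = 9*((a² + (((97 + 7/2)*(1/(2*a)))/a)*a) + a) = 9*((a² + ((201*(1/(2*a))/2)/a)*a) + a) = 9*((a² + ((201/(4*a))/a)*a) + a) = 9*((a² + (201/(4*a²))*a) + a) = 9*((a² + 201/(4*a)) + a) = 9*(a + a² + 201/(4*a)) = 9*a + 9*a² + 1809/(4*a))
1/q(-93) = 1/((9/4)*(201 + 4*(-93)²*(1 - 93))/(-93)) = 1/((9/4)*(-1/93)*(201 + 4*8649*(-92))) = 1/((9/4)*(-1/93)*(201 - 3182832)) = 1/((9/4)*(-1/93)*(-3182631)) = 1/(9547893/124) = 124/9547893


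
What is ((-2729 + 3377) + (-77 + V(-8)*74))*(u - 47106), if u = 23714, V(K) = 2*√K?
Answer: -13356832 - 6924032*I*√2 ≈ -1.3357e+7 - 9.7921e+6*I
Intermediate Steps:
((-2729 + 3377) + (-77 + V(-8)*74))*(u - 47106) = ((-2729 + 3377) + (-77 + (2*√(-8))*74))*(23714 - 47106) = (648 + (-77 + (2*(2*I*√2))*74))*(-23392) = (648 + (-77 + (4*I*√2)*74))*(-23392) = (648 + (-77 + 296*I*√2))*(-23392) = (571 + 296*I*√2)*(-23392) = -13356832 - 6924032*I*√2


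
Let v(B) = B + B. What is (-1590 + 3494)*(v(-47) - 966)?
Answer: -2018240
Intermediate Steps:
v(B) = 2*B
(-1590 + 3494)*(v(-47) - 966) = (-1590 + 3494)*(2*(-47) - 966) = 1904*(-94 - 966) = 1904*(-1060) = -2018240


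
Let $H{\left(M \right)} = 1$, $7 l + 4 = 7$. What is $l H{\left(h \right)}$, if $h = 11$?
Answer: $\frac{3}{7} \approx 0.42857$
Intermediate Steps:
$l = \frac{3}{7}$ ($l = - \frac{4}{7} + \frac{1}{7} \cdot 7 = - \frac{4}{7} + 1 = \frac{3}{7} \approx 0.42857$)
$l H{\left(h \right)} = \frac{3}{7} \cdot 1 = \frac{3}{7}$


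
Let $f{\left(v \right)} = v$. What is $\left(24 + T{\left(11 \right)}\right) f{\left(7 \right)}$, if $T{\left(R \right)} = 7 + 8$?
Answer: $273$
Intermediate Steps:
$T{\left(R \right)} = 15$
$\left(24 + T{\left(11 \right)}\right) f{\left(7 \right)} = \left(24 + 15\right) 7 = 39 \cdot 7 = 273$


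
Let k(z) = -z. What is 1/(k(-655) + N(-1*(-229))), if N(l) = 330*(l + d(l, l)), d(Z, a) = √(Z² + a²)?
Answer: -3049/224455967 + 15114*√2/1122279835 ≈ 5.4616e-6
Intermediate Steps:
N(l) = 330*l + 330*√2*√(l²) (N(l) = 330*(l + √(l² + l²)) = 330*(l + √(2*l²)) = 330*(l + √2*√(l²)) = 330*l + 330*√2*√(l²))
1/(k(-655) + N(-1*(-229))) = 1/(-1*(-655) + (330*(-1*(-229)) + 330*√2*√((-1*(-229))²))) = 1/(655 + (330*229 + 330*√2*√(229²))) = 1/(655 + (75570 + 330*√2*√52441)) = 1/(655 + (75570 + 330*√2*229)) = 1/(655 + (75570 + 75570*√2)) = 1/(76225 + 75570*√2)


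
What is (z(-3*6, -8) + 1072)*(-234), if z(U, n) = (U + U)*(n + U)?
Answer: -469872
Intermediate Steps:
z(U, n) = 2*U*(U + n) (z(U, n) = (2*U)*(U + n) = 2*U*(U + n))
(z(-3*6, -8) + 1072)*(-234) = (2*(-3*6)*(-3*6 - 8) + 1072)*(-234) = (2*(-18)*(-18 - 8) + 1072)*(-234) = (2*(-18)*(-26) + 1072)*(-234) = (936 + 1072)*(-234) = 2008*(-234) = -469872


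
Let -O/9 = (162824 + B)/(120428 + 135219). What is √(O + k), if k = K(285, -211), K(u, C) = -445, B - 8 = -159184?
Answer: I*√29091541333309/255647 ≈ 21.098*I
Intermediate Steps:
B = -159176 (B = 8 - 159184 = -159176)
k = -445
O = -32832/255647 (O = -9*(162824 - 159176)/(120428 + 135219) = -32832/255647 ≈ -0.12843)
√(O + k) = √(-32832/255647 - 445) = √(-113795747/255647) = I*√29091541333309/255647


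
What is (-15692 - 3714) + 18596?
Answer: -810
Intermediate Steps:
(-15692 - 3714) + 18596 = -19406 + 18596 = -810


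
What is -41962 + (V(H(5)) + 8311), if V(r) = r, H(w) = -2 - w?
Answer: -33658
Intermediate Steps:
-41962 + (V(H(5)) + 8311) = -41962 + ((-2 - 1*5) + 8311) = -41962 + ((-2 - 5) + 8311) = -41962 + (-7 + 8311) = -41962 + 8304 = -33658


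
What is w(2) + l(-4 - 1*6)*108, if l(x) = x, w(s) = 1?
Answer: -1079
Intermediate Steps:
w(2) + l(-4 - 1*6)*108 = 1 + (-4 - 1*6)*108 = 1 + (-4 - 6)*108 = 1 - 10*108 = 1 - 1080 = -1079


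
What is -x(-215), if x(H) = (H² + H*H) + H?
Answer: -92235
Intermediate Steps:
x(H) = H + 2*H² (x(H) = (H² + H²) + H = 2*H² + H = H + 2*H²)
-x(-215) = -(-215)*(1 + 2*(-215)) = -(-215)*(1 - 430) = -(-215)*(-429) = -1*92235 = -92235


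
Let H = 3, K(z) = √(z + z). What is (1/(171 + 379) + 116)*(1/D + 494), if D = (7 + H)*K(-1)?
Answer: 15758847/275 - 63801*I*√2/11000 ≈ 57305.0 - 8.2026*I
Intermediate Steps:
K(z) = √2*√z (K(z) = √(2*z) = √2*√z)
D = 10*I*√2 (D = (7 + 3)*(√2*√(-1)) = 10*(√2*I) = 10*(I*√2) = 10*I*√2 ≈ 14.142*I)
(1/(171 + 379) + 116)*(1/D + 494) = (1/(171 + 379) + 116)*(1/(10*I*√2) + 494) = (1/550 + 116)*(-I*√2/20 + 494) = (1/550 + 116)*(494 - I*√2/20) = 63801*(494 - I*√2/20)/550 = 15758847/275 - 63801*I*√2/11000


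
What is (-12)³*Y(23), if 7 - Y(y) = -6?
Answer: -22464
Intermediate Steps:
Y(y) = 13 (Y(y) = 7 - 1*(-6) = 7 + 6 = 13)
(-12)³*Y(23) = (-12)³*13 = -1728*13 = -22464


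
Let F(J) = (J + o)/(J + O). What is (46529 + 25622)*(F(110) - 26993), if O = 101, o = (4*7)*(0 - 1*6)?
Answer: -410941864731/211 ≈ -1.9476e+9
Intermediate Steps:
o = -168 (o = 28*(0 - 6) = 28*(-6) = -168)
F(J) = (-168 + J)/(101 + J) (F(J) = (J - 168)/(J + 101) = (-168 + J)/(101 + J))
(46529 + 25622)*(F(110) - 26993) = (46529 + 25622)*((-168 + 110)/(101 + 110) - 26993) = 72151*(-58/211 - 26993) = 72151*(-5695581/211) = -410941864731/211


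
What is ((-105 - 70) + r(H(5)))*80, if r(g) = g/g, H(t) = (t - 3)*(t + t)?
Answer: -13920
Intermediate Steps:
H(t) = 2*t*(-3 + t) (H(t) = (-3 + t)*(2*t) = 2*t*(-3 + t))
r(g) = 1
((-105 - 70) + r(H(5)))*80 = ((-105 - 70) + 1)*80 = (-175 + 1)*80 = -174*80 = -13920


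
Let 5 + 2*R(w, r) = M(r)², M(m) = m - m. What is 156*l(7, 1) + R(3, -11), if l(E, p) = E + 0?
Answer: 2179/2 ≈ 1089.5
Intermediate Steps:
M(m) = 0
l(E, p) = E
R(w, r) = -5/2 (R(w, r) = -5/2 + (½)*0² = -5/2 + (½)*0 = -5/2 + 0 = -5/2)
156*l(7, 1) + R(3, -11) = 156*7 - 5/2 = 1092 - 5/2 = 2179/2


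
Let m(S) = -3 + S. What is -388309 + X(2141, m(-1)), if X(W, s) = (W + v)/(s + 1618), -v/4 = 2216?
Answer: -208912483/538 ≈ -3.8831e+5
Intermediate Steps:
v = -8864 (v = -4*2216 = -8864)
X(W, s) = (-8864 + W)/(1618 + s) (X(W, s) = (W - 8864)/(s + 1618) = (-8864 + W)/(1618 + s))
-388309 + X(2141, m(-1)) = -388309 + (-8864 + 2141)/(1618 + (-3 - 1)) = -388309 - 6723/(1618 - 4) = -388309 - 6723/1614 = -388309 + (1/1614)*(-6723) = -388309 - 2241/538 = -208912483/538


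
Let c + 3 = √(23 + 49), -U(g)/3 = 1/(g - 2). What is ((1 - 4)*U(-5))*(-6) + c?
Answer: 33/7 + 6*√2 ≈ 13.200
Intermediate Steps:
U(g) = -3/(-2 + g) (U(g) = -3/(g - 2) = -3/(-2 + g))
c = -3 + 6*√2 (c = -3 + √(23 + 49) = -3 + √72 = -3 + 6*√2 ≈ 5.4853)
((1 - 4)*U(-5))*(-6) + c = ((1 - 4)*(-3/(-2 - 5)))*(-6) + (-3 + 6*√2) = -(-9)/(-7)*(-6) + (-3 + 6*√2) = -(-9)*(-1)/7*(-6) + (-3 + 6*√2) = -3*3/7*(-6) + (-3 + 6*√2) = -9/7*(-6) + (-3 + 6*√2) = 54/7 + (-3 + 6*√2) = 33/7 + 6*√2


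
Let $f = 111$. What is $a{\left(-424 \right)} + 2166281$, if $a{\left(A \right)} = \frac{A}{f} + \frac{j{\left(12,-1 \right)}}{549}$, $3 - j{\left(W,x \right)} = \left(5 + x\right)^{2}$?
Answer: $\frac{44003587880}{20313} \approx 2.1663 \cdot 10^{6}$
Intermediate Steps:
$j{\left(W,x \right)} = 3 - \left(5 + x\right)^{2}$
$a{\left(A \right)} = - \frac{13}{549} + \frac{A}{111}$ ($a{\left(A \right)} = \frac{A}{111} + \frac{3 - \left(5 - 1\right)^{2}}{549} = A \frac{1}{111} + \left(3 - 4^{2}\right) \frac{1}{549} = \frac{A}{111} + \left(3 - 16\right) \frac{1}{549} = \frac{A}{111} - \frac{13}{549} = - \frac{13}{549} + \frac{A}{111}$)
$a{\left(-424 \right)} + 2166281 = \left(- \frac{13}{549} + \frac{1}{111} \left(-424\right)\right) + 2166281 = \left(- \frac{13}{549} - \frac{424}{111}\right) + 2166281 = - \frac{78073}{20313} + 2166281 = \frac{44003587880}{20313}$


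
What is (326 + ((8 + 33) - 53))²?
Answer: 98596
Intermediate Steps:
(326 + ((8 + 33) - 53))² = (326 + (41 - 53))² = (326 - 12)² = 314² = 98596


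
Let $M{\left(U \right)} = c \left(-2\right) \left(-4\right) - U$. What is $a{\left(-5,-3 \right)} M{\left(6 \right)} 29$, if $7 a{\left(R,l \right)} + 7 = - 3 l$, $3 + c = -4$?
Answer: $- \frac{3596}{7} \approx -513.71$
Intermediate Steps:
$c = -7$ ($c = -3 - 4 = -7$)
$a{\left(R,l \right)} = -1 - \frac{3 l}{7}$ ($a{\left(R,l \right)} = -1 + \frac{\left(-3\right) l}{7} = -1 - \frac{3 l}{7}$)
$M{\left(U \right)} = -56 - U$ ($M{\left(U \right)} = \left(-7\right) \left(-2\right) \left(-4\right) - U = 14 \left(-4\right) - U = -56 - U$)
$a{\left(-5,-3 \right)} M{\left(6 \right)} 29 = \left(-1 - - \frac{9}{7}\right) \left(-56 - 6\right) 29 = \left(-1 + \frac{9}{7}\right) \left(-56 - 6\right) 29 = \frac{2}{7} \left(-62\right) 29 = \left(- \frac{124}{7}\right) 29 = - \frac{3596}{7}$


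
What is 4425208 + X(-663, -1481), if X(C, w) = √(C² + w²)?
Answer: 4425208 + √2632930 ≈ 4.4268e+6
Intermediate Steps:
4425208 + X(-663, -1481) = 4425208 + √((-663)² + (-1481)²) = 4425208 + √(439569 + 2193361) = 4425208 + √2632930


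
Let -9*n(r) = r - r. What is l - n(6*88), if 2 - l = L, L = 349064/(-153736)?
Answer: 82067/19217 ≈ 4.2705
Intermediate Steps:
n(r) = 0 (n(r) = -(r - r)/9 = -1/9*0 = 0)
L = -43633/19217 (L = 349064*(-1/153736) = -43633/19217 ≈ -2.2705)
l = 82067/19217 (l = 2 - 1*(-43633/19217) = 2 + 43633/19217 = 82067/19217 ≈ 4.2705)
l - n(6*88) = 82067/19217 - 1*0 = 82067/19217 + 0 = 82067/19217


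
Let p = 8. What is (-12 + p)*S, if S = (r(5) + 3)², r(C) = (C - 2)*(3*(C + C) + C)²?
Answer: -54110736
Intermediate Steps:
r(C) = 49*C²*(-2 + C) (r(C) = (-2 + C)*(3*(2*C) + C)² = (-2 + C)*(6*C + C)² = (-2 + C)*(7*C)² = (-2 + C)*(49*C²) = 49*C²*(-2 + C))
S = 13527684 (S = (49*5²*(-2 + 5) + 3)² = (49*25*3 + 3)² = (3675 + 3)² = 3678² = 13527684)
(-12 + p)*S = (-12 + 8)*13527684 = -4*13527684 = -54110736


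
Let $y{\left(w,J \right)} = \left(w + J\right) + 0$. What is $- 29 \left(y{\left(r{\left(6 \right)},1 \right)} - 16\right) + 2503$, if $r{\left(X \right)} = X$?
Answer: $2764$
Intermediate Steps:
$y{\left(w,J \right)} = J + w$ ($y{\left(w,J \right)} = \left(J + w\right) + 0 = J + w$)
$- 29 \left(y{\left(r{\left(6 \right)},1 \right)} - 16\right) + 2503 = - 29 \left(\left(1 + 6\right) - 16\right) + 2503 = - 29 \left(7 - 16\right) + 2503 = \left(-29\right) \left(-9\right) + 2503 = 261 + 2503 = 2764$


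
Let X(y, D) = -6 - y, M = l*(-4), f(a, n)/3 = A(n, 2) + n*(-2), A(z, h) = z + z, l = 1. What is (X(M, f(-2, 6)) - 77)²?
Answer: 6241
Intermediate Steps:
A(z, h) = 2*z
f(a, n) = 0 (f(a, n) = 3*(2*n + n*(-2)) = 3*(2*n - 2*n) = 3*0 = 0)
M = -4 (M = 1*(-4) = -4)
(X(M, f(-2, 6)) - 77)² = ((-6 - 1*(-4)) - 77)² = ((-6 + 4) - 77)² = (-2 - 77)² = (-79)² = 6241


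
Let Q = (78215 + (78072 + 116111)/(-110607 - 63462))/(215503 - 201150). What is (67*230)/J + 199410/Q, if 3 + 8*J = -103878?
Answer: 25876354616680863205/707149788451206 ≈ 36592.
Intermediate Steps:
J = -103881/8 (J = -3/8 + (⅛)*(-103878) = -3/8 - 51939/4 = -103881/8 ≈ -12985.)
Q = 13614612652/2498412357 (Q = (78215 + 194183/(-174069))/14353 = (78215 + 194183*(-1/174069))*(1/14353) = (78215 - 194183/174069)*(1/14353) = (13614612652/174069)*(1/14353) = 13614612652/2498412357 ≈ 5.4493)
(67*230)/J + 199410/Q = (67*230)/(-103881/8) + 199410/(13614612652/2498412357) = 15410*(-8/103881) + 199410*(2498412357/13614612652) = -123280/103881 + 249104204054685/6807306326 = 25876354616680863205/707149788451206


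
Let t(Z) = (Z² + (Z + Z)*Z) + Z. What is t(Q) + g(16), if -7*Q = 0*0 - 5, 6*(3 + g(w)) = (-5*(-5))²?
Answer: 30403/294 ≈ 103.41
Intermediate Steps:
g(w) = 607/6 (g(w) = -3 + (-5*(-5))²/6 = -3 + (⅙)*25² = -3 + (⅙)*625 = -3 + 625/6 = 607/6)
Q = 5/7 (Q = -(0*0 - 5)/7 = -(0 - 5)/7 = -⅐*(-5) = 5/7 ≈ 0.71429)
t(Z) = Z + 3*Z² (t(Z) = (Z² + (2*Z)*Z) + Z = (Z² + 2*Z²) + Z = 3*Z² + Z = Z + 3*Z²)
t(Q) + g(16) = 5*(1 + 3*(5/7))/7 + 607/6 = 5*(1 + 15/7)/7 + 607/6 = (5/7)*(22/7) + 607/6 = 110/49 + 607/6 = 30403/294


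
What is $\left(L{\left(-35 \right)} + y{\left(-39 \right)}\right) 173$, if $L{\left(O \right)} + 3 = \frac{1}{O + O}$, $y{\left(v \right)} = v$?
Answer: $- \frac{508793}{70} \approx -7268.5$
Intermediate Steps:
$L{\left(O \right)} = -3 + \frac{1}{2 O}$ ($L{\left(O \right)} = -3 + \frac{1}{O + O} = -3 + \frac{1}{2 O}$)
$\left(L{\left(-35 \right)} + y{\left(-39 \right)}\right) 173 = \left(\left(-3 + \frac{1}{2 \left(-35\right)}\right) - 39\right) 173 = \left(\left(-3 + \frac{1}{2} \left(- \frac{1}{35}\right)\right) - 39\right) 173 = \left(\left(-3 - \frac{1}{70}\right) - 39\right) 173 = \left(- \frac{211}{70} - 39\right) 173 = \left(- \frac{2941}{70}\right) 173 = - \frac{508793}{70}$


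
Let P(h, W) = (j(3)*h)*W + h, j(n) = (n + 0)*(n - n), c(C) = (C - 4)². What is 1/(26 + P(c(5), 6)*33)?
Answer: 1/59 ≈ 0.016949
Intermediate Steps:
c(C) = (-4 + C)²
j(n) = 0 (j(n) = n*0 = 0)
P(h, W) = h (P(h, W) = (0*h)*W + h = 0*W + h = 0 + h = h)
1/(26 + P(c(5), 6)*33) = 1/(26 + (-4 + 5)²*33) = 1/(26 + 1²*33) = 1/(26 + 1*33) = 1/(26 + 33) = 1/59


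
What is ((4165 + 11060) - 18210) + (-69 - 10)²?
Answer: 3256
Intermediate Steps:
((4165 + 11060) - 18210) + (-69 - 10)² = (15225 - 18210) + (-79)² = -2985 + 6241 = 3256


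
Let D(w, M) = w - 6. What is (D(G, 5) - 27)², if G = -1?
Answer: 1156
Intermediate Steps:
D(w, M) = -6 + w
(D(G, 5) - 27)² = ((-6 - 1) - 27)² = (-7 - 27)² = (-34)² = 1156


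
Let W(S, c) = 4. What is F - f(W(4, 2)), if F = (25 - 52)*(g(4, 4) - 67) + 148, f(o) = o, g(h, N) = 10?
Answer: 1683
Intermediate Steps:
F = 1687 (F = (25 - 52)*(10 - 67) + 148 = -27*(-57) + 148 = 1539 + 148 = 1687)
F - f(W(4, 2)) = 1687 - 1*4 = 1687 - 4 = 1683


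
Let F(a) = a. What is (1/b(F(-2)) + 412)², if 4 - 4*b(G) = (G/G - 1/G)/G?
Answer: 61528336/361 ≈ 1.7044e+5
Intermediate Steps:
b(G) = 1 - (1 - 1/G)/(4*G) (b(G) = 1 - (G/G - 1/G)/(4*G) = 1 - (1 - 1/G)/(4*G))
(1/b(F(-2)) + 412)² = (1/((¼)*(1 - 1*(-2) + 4*(-2)²)/(-2)²) + 412)² = (1/((¼)*(¼)*(1 + 2 + 4*4)) + 412)² = (1/((¼)*(¼)*(1 + 2 + 16)) + 412)² = (1/((¼)*(¼)*19) + 412)² = (1/(19/16) + 412)² = (16/19 + 412)² = (7844/19)² = 61528336/361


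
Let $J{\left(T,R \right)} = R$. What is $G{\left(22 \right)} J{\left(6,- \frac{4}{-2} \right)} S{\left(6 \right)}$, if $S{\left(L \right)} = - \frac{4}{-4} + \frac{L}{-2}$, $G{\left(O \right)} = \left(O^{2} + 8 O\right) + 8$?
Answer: $-2672$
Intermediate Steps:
$G{\left(O \right)} = 8 + O^{2} + 8 O$
$S{\left(L \right)} = 1 - \frac{L}{2}$ ($S{\left(L \right)} = \left(-4\right) \left(- \frac{1}{4}\right) + L \left(- \frac{1}{2}\right) = 1 - \frac{L}{2}$)
$G{\left(22 \right)} J{\left(6,- \frac{4}{-2} \right)} S{\left(6 \right)} = \left(8 + 22^{2} + 8 \cdot 22\right) \left(- \frac{4}{-2}\right) \left(1 - 3\right) = \left(8 + 484 + 176\right) \left(\left(-4\right) \left(- \frac{1}{2}\right)\right) \left(1 - 3\right) = 668 \cdot 2 \left(-2\right) = 1336 \left(-2\right) = -2672$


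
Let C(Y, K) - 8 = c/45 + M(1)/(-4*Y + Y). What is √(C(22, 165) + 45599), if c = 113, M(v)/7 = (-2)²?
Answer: √1241707390/165 ≈ 213.56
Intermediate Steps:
M(v) = 28 (M(v) = 7*(-2)² = 7*4 = 28)
C(Y, K) = 473/45 - 28/(3*Y) (C(Y, K) = 8 + (113/45 + 28/(-4*Y + Y)) = 8 + (113*(1/45) + 28/((-3*Y))) = 8 + (113/45 + 28*(-1/(3*Y))) = 8 + (113/45 - 28/(3*Y)) = 473/45 - 28/(3*Y))
√(C(22, 165) + 45599) = √((1/45)*(-420 + 473*22)/22 + 45599) = √((1/45)*(1/22)*(-420 + 10406) + 45599) = √((1/45)*(1/22)*9986 + 45599) = √(4993/495 + 45599) = √(22576498/495) = √1241707390/165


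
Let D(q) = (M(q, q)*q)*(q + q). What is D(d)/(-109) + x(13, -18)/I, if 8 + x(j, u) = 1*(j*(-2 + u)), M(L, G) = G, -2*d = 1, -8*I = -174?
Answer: -467305/37932 ≈ -12.320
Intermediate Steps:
I = 87/4 (I = -1/8*(-174) = 87/4 ≈ 21.750)
d = -1/2 (d = -1/2*1 = -1/2 ≈ -0.50000)
x(j, u) = -8 + j*(-2 + u) (x(j, u) = -8 + 1*(j*(-2 + u)) = -8 + j*(-2 + u))
D(q) = 2*q**3 (D(q) = (q*q)*(q + q) = q**2*(2*q) = 2*q**3)
D(d)/(-109) + x(13, -18)/I = (2*(-1/2)**3)/(-109) + (-8 - 2*13 + 13*(-18))/(87/4) = (2*(-1/8))*(-1/109) + (-8 - 26 - 234)*(4/87) = -1/4*(-1/109) - 268*4/87 = 1/436 - 1072/87 = -467305/37932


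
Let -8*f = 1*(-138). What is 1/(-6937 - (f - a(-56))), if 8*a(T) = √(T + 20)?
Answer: -55634/386892749 - 6*I/386892749 ≈ -0.0001438 - 1.5508e-8*I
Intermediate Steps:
f = 69/4 (f = -(-138)/8 = -⅛*(-138) = 69/4 ≈ 17.250)
a(T) = √(20 + T)/8 (a(T) = √(T + 20)/8 = √(20 + T)/8)
1/(-6937 - (f - a(-56))) = 1/(-6937 - (69/4 - √(20 - 56)/8)) = 1/(-6937 - (69/4 - √(-36)/8)) = 1/(-6937 - (69/4 - 6*I/8)) = 1/(-6937 - (69/4 - 3*I/4)) = 1/(-6937 + (-69/4 + 3*I/4)) = 1/(-27817/4 + 3*I/4) = 8*(-27817/4 - 3*I/4)/386892749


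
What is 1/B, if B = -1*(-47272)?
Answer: 1/47272 ≈ 2.1154e-5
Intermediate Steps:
B = 47272
1/B = 1/47272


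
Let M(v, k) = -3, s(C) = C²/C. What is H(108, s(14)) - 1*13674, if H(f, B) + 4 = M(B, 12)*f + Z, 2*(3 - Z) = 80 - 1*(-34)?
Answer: -14056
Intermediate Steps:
Z = -54 (Z = 3 - (80 - 1*(-34))/2 = 3 - (80 + 34)/2 = 3 - ½*114 = 3 - 57 = -54)
s(C) = C
H(f, B) = -58 - 3*f (H(f, B) = -4 + (-3*f - 54) = -4 + (-54 - 3*f) = -58 - 3*f)
H(108, s(14)) - 1*13674 = (-58 - 3*108) - 1*13674 = (-58 - 324) - 13674 = -382 - 13674 = -14056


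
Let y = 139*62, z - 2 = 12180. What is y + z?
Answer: 20800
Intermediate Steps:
z = 12182 (z = 2 + 12180 = 12182)
y = 8618
y + z = 8618 + 12182 = 20800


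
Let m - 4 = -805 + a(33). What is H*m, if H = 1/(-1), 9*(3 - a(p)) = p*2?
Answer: 2416/3 ≈ 805.33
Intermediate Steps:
a(p) = 3 - 2*p/9 (a(p) = 3 - p*2/9 = 3 - 2*p/9)
m = -2416/3 (m = 4 + (-805 + (3 - 2/9*33)) = 4 + (-805 + (3 - 22/3)) = 4 + (-805 - 13/3) = 4 - 2428/3 = -2416/3 ≈ -805.33)
H = -1
H*m = -1*(-2416/3) = 2416/3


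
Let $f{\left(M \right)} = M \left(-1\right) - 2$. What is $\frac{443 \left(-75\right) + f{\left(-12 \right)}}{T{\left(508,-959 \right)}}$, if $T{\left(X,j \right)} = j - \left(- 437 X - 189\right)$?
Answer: $- \frac{33215}{221226} \approx -0.15014$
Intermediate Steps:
$f{\left(M \right)} = -2 - M$ ($f{\left(M \right)} = - M - 2 = -2 - M$)
$T{\left(X,j \right)} = 189 + j + 437 X$ ($T{\left(X,j \right)} = j - \left(-189 - 437 X\right) = j + \left(189 + 437 X\right) = 189 + j + 437 X$)
$\frac{443 \left(-75\right) + f{\left(-12 \right)}}{T{\left(508,-959 \right)}} = \frac{443 \left(-75\right) - -10}{189 - 959 + 437 \cdot 508} = \frac{-33225 + \left(-2 + 12\right)}{189 - 959 + 221996} = \frac{-33225 + 10}{221226} = \left(-33215\right) \frac{1}{221226} = - \frac{33215}{221226}$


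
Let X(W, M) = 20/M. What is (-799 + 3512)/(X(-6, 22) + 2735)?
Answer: 29843/30095 ≈ 0.99163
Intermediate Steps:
(-799 + 3512)/(X(-6, 22) + 2735) = (-799 + 3512)/(20/22 + 2735) = 2713/(20*(1/22) + 2735) = 2713/(10/11 + 2735) = 2713/(30095/11) = 2713*(11/30095) = 29843/30095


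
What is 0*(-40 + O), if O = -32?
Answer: 0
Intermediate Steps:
0*(-40 + O) = 0*(-40 - 32) = 0*(-72) = 0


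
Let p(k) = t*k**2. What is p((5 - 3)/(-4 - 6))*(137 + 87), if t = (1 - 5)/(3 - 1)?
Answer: -448/25 ≈ -17.920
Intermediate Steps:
t = -2 (t = -4/2 = -4*1/2 = -2)
p(k) = -2*k**2
p((5 - 3)/(-4 - 6))*(137 + 87) = (-2*(5 - 3)**2/(-4 - 6)**2)*(137 + 87) = -2*(2/(-10))**2*224 = -2*(2*(-1/10))**2*224 = -2*(-1/5)**2*224 = -2*1/25*224 = -2/25*224 = -448/25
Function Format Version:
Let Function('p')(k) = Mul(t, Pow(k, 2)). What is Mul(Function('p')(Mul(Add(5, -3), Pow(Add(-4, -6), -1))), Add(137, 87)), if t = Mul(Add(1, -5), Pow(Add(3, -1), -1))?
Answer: Rational(-448, 25) ≈ -17.920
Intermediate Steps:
t = -2 (t = Mul(-4, Pow(2, -1)) = Mul(-4, Rational(1, 2)) = -2)
Function('p')(k) = Mul(-2, Pow(k, 2))
Mul(Function('p')(Mul(Add(5, -3), Pow(Add(-4, -6), -1))), Add(137, 87)) = Mul(Mul(-2, Pow(Mul(Add(5, -3), Pow(Add(-4, -6), -1)), 2)), Add(137, 87)) = Mul(Mul(-2, Pow(Mul(2, Pow(-10, -1)), 2)), 224) = Mul(Mul(-2, Pow(Mul(2, Rational(-1, 10)), 2)), 224) = Mul(Mul(-2, Pow(Rational(-1, 5), 2)), 224) = Mul(Mul(-2, Rational(1, 25)), 224) = Mul(Rational(-2, 25), 224) = Rational(-448, 25)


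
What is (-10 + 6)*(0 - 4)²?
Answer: -64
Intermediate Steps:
(-10 + 6)*(0 - 4)² = -4*(-4)² = -4*16 = -64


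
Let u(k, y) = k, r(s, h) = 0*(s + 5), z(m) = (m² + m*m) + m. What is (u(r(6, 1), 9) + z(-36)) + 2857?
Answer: 5413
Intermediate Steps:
z(m) = m + 2*m² (z(m) = (m² + m²) + m = 2*m² + m = m + 2*m²)
r(s, h) = 0 (r(s, h) = 0*(5 + s) = 0)
(u(r(6, 1), 9) + z(-36)) + 2857 = (0 - 36*(1 + 2*(-36))) + 2857 = (0 - 36*(1 - 72)) + 2857 = (0 - 36*(-71)) + 2857 = (0 + 2556) + 2857 = 2556 + 2857 = 5413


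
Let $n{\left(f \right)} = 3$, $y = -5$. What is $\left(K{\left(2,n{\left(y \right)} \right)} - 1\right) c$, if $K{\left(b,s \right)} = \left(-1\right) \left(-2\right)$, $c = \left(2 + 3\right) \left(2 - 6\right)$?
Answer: $-20$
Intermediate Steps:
$c = -20$ ($c = 5 \left(-4\right) = -20$)
$K{\left(b,s \right)} = 2$
$\left(K{\left(2,n{\left(y \right)} \right)} - 1\right) c = \left(2 - 1\right) \left(-20\right) = 1 \left(-20\right) = -20$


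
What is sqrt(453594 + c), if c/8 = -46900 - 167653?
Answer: I*sqrt(1262830) ≈ 1123.8*I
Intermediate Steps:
c = -1716424 (c = 8*(-46900 - 167653) = 8*(-214553) = -1716424)
sqrt(453594 + c) = sqrt(453594 - 1716424) = sqrt(-1262830) = I*sqrt(1262830)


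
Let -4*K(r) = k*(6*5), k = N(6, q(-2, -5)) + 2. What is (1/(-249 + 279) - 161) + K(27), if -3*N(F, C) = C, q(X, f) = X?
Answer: -5429/30 ≈ -180.97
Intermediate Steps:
N(F, C) = -C/3
k = 8/3 (k = -⅓*(-2) + 2 = ⅔ + 2 = 8/3 ≈ 2.6667)
K(r) = -20 (K(r) = -2*6*5/3 = -2*30/3 = -¼*80 = -20)
(1/(-249 + 279) - 161) + K(27) = (1/(-249 + 279) - 161) - 20 = (1/30 - 161) - 20 = -4829/30 - 20 = -5429/30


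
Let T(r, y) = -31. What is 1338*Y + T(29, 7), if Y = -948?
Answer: -1268455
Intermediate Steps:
1338*Y + T(29, 7) = 1338*(-948) - 31 = -1268424 - 31 = -1268455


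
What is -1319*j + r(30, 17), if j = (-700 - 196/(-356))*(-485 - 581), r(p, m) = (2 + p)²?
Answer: -87528176418/89 ≈ -9.8346e+8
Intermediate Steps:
j = 66359566/89 (j = (-700 - 196*(-1/356))*(-1066) = (-700 + 49/89)*(-1066) = -62251/89*(-1066) = 66359566/89 ≈ 7.4561e+5)
-1319*j + r(30, 17) = -1319*66359566/89 + (2 + 30)² = -87528267554/89 + 32² = -87528267554/89 + 1024 = -87528176418/89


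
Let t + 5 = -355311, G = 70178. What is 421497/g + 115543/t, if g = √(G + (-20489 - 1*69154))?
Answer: -115543/355316 - 421497*I*√19465/19465 ≈ -0.32518 - 3021.1*I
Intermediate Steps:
t = -355316 (t = -5 - 355311 = -355316)
g = I*√19465 (g = √(70178 + (-20489 - 1*69154)) = √(70178 + (-20489 - 69154)) = √(70178 - 89643) = √(-19465) = I*√19465 ≈ 139.52*I)
421497/g + 115543/t = 421497/((I*√19465)) + 115543/(-355316) = 421497*(-I*√19465/19465) + 115543*(-1/355316) = -421497*I*√19465/19465 - 115543/355316 = -115543/355316 - 421497*I*√19465/19465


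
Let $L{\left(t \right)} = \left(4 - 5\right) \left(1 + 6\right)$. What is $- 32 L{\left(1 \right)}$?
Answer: $224$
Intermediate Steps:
$L{\left(t \right)} = -7$ ($L{\left(t \right)} = \left(-1\right) 7 = -7$)
$- 32 L{\left(1 \right)} = \left(-32\right) \left(-7\right) = 224$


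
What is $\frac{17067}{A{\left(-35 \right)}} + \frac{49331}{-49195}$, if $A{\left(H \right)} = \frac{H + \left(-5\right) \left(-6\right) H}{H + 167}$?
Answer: $- \frac{22176436943}{10675315} \approx -2077.4$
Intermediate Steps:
$A{\left(H \right)} = \frac{31 H}{167 + H}$ ($A{\left(H \right)} = \frac{H + 30 H}{167 + H} = \frac{31 H}{167 + H}$)
$\frac{17067}{A{\left(-35 \right)}} + \frac{49331}{-49195} = \frac{17067}{31 \left(-35\right) \frac{1}{167 - 35}} + \frac{49331}{-49195} = \frac{17067}{31 \left(-35\right) \frac{1}{132}} + 49331 \left(- \frac{1}{49195}\right) = \frac{17067}{31 \left(-35\right) \frac{1}{132}} - \frac{49331}{49195} = \frac{17067}{- \frac{1085}{132}} - \frac{49331}{49195} = 17067 \left(- \frac{132}{1085}\right) - \frac{49331}{49195} = - \frac{2252844}{1085} - \frac{49331}{49195} = - \frac{22176436943}{10675315}$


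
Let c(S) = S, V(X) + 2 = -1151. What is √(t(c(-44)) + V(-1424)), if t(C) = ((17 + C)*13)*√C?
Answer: √(-1153 - 702*I*√11) ≈ 26.881 - 43.308*I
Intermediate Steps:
V(X) = -1153 (V(X) = -2 - 1151 = -1153)
t(C) = √C*(221 + 13*C) (t(C) = (221 + 13*C)*√C = √C*(221 + 13*C))
√(t(c(-44)) + V(-1424)) = √(13*√(-44)*(17 - 44) - 1153) = √(13*(2*I*√11)*(-27) - 1153) = √(-702*I*√11 - 1153) = √(-1153 - 702*I*√11)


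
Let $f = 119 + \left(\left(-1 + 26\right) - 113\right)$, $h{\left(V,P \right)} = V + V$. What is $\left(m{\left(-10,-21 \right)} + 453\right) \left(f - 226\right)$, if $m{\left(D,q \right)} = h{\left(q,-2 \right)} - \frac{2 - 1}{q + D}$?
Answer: $- \frac{2484690}{31} \approx -80151.0$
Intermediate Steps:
$h{\left(V,P \right)} = 2 V$
$m{\left(D,q \right)} = - \frac{1}{D + q} + 2 q$ ($m{\left(D,q \right)} = 2 q - \frac{2 - 1}{q + D} = 2 q - 1 \frac{1}{D + q} = 2 q - \frac{1}{D + q} = - \frac{1}{D + q} + 2 q$)
$f = 31$ ($f = 119 + \left(25 - 113\right) = 119 - 88 = 31$)
$\left(m{\left(-10,-21 \right)} + 453\right) \left(f - 226\right) = \left(\frac{-1 + 2 \left(-21\right)^{2} + 2 \left(-10\right) \left(-21\right)}{-10 - 21} + 453\right) \left(31 - 226\right) = \left(\frac{-1 + 2 \cdot 441 + 420}{-31} + 453\right) \left(-195\right) = \left(- \frac{-1 + 882 + 420}{31} + 453\right) \left(-195\right) = \left(\left(- \frac{1}{31}\right) 1301 + 453\right) \left(-195\right) = \left(- \frac{1301}{31} + 453\right) \left(-195\right) = \frac{12742}{31} \left(-195\right) = - \frac{2484690}{31}$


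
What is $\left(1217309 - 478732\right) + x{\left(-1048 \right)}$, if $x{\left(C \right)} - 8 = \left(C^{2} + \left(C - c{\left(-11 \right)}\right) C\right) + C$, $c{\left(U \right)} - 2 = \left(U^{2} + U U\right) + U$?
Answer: $3178329$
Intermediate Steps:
$c{\left(U \right)} = 2 + U + 2 U^{2}$ ($c{\left(U \right)} = 2 + \left(\left(U^{2} + U U\right) + U\right) = 2 + \left(\left(U^{2} + U^{2}\right) + U\right) = 2 + \left(2 U^{2} + U\right) = 2 + \left(U + 2 U^{2}\right) = 2 + U + 2 U^{2}$)
$x{\left(C \right)} = 8 + C + C^{2} + C \left(-233 + C\right)$ ($x{\left(C \right)} = 8 + \left(\left(C^{2} + \left(C - \left(2 - 11 + 2 \left(-11\right)^{2}\right)\right) C\right) + C\right) = 8 + \left(\left(C^{2} + \left(C - \left(2 - 11 + 2 \cdot 121\right)\right) C\right) + C\right) = 8 + \left(\left(C^{2} + \left(C - \left(2 - 11 + 242\right)\right) C\right) + C\right) = 8 + \left(\left(C^{2} + \left(C - 233\right) C\right) + C\right) = 8 + \left(\left(C^{2} + \left(-233 + C\right) C\right) + C\right) = 8 + \left(\left(C^{2} + C \left(-233 + C\right)\right) + C\right) = 8 + \left(C + C^{2} + C \left(-233 + C\right)\right) = 8 + C + C^{2} + C \left(-233 + C\right)$)
$\left(1217309 - 478732\right) + x{\left(-1048 \right)} = \left(1217309 - 478732\right) + \left(8 - -243136 + 2 \left(-1048\right)^{2}\right) = 738577 + \left(8 + 243136 + 2 \cdot 1098304\right) = 738577 + \left(8 + 243136 + 2196608\right) = 738577 + 2439752 = 3178329$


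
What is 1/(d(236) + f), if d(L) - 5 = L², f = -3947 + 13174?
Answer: 1/64928 ≈ 1.5402e-5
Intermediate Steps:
f = 9227
d(L) = 5 + L²
1/(d(236) + f) = 1/((5 + 236²) + 9227) = 1/((5 + 55696) + 9227) = 1/(55701 + 9227) = 1/64928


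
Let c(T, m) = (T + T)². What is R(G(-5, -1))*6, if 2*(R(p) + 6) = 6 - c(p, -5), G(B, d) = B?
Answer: -318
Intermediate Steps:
c(T, m) = 4*T² (c(T, m) = (2*T)² = 4*T²)
R(p) = -3 - 2*p² (R(p) = -6 + (6 - 4*p²)/2 = -6 + (3 - 2*p²) = -3 - 2*p²)
R(G(-5, -1))*6 = (-3 - 2*(-5)²)*6 = (-3 - 2*25)*6 = (-3 - 50)*6 = -53*6 = -318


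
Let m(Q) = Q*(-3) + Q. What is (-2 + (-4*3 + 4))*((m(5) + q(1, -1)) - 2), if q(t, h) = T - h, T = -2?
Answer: 130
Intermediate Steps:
m(Q) = -2*Q (m(Q) = -3*Q + Q = -2*Q)
q(t, h) = -2 - h
(-2 + (-4*3 + 4))*((m(5) + q(1, -1)) - 2) = (-2 + (-4*3 + 4))*((-2*5 + (-2 - 1*(-1))) - 2) = (-2 + (-12 + 4))*((-10 + (-2 + 1)) - 2) = (-2 - 8)*((-10 - 1) - 2) = -10*(-11 - 2) = -10*(-13) = 130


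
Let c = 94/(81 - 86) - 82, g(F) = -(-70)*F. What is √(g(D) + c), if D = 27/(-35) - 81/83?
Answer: 12*I*√266845/415 ≈ 14.937*I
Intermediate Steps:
D = -5076/2905 (D = 27*(-1/35) - 81*1/83 = -27/35 - 81/83 = -5076/2905 ≈ -1.7473)
g(F) = 70*F
c = -504/5 (c = 94/(-5) - 82 = 94*(-⅕) - 82 = -94/5 - 82 = -504/5 ≈ -100.80)
√(g(D) + c) = √(70*(-5076/2905) - 504/5) = √(-10152/83 - 504/5) = √(-92592/415) = 12*I*√266845/415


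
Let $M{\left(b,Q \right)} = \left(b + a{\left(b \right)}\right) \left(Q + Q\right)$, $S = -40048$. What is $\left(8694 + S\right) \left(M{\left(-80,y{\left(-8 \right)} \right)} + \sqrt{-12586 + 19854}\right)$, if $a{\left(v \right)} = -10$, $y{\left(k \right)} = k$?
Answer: $-45149760 - 62708 \sqrt{1817} \approx -4.7823 \cdot 10^{7}$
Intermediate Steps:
$M{\left(b,Q \right)} = 2 Q \left(-10 + b\right)$ ($M{\left(b,Q \right)} = \left(b - 10\right) \left(Q + Q\right) = \left(-10 + b\right) 2 Q = 2 Q \left(-10 + b\right)$)
$\left(8694 + S\right) \left(M{\left(-80,y{\left(-8 \right)} \right)} + \sqrt{-12586 + 19854}\right) = \left(8694 - 40048\right) \left(2 \left(-8\right) \left(-10 - 80\right) + \sqrt{-12586 + 19854}\right) = - 31354 \left(2 \left(-8\right) \left(-90\right) + \sqrt{7268}\right) = - 31354 \left(1440 + 2 \sqrt{1817}\right) = -45149760 - 62708 \sqrt{1817}$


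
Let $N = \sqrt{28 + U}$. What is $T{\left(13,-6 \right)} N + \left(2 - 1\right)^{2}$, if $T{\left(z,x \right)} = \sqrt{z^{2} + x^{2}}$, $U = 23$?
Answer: $1 + \sqrt{10455} \approx 103.25$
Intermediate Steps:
$T{\left(z,x \right)} = \sqrt{x^{2} + z^{2}}$
$N = \sqrt{51}$ ($N = \sqrt{28 + 23} = \sqrt{51} \approx 7.1414$)
$T{\left(13,-6 \right)} N + \left(2 - 1\right)^{2} = \sqrt{\left(-6\right)^{2} + 13^{2}} \sqrt{51} + \left(2 - 1\right)^{2} = \sqrt{36 + 169} \sqrt{51} + 1^{2} = \sqrt{205} \sqrt{51} + 1 = \sqrt{10455} + 1 = 1 + \sqrt{10455}$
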